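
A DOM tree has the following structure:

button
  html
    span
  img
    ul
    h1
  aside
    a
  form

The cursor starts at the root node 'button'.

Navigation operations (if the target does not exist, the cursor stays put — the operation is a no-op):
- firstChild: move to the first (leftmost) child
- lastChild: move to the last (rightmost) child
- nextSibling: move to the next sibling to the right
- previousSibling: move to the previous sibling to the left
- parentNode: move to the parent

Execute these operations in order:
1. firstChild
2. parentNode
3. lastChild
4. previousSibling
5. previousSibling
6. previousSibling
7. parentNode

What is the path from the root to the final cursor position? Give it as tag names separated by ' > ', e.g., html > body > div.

After 1 (firstChild): html
After 2 (parentNode): button
After 3 (lastChild): form
After 4 (previousSibling): aside
After 5 (previousSibling): img
After 6 (previousSibling): html
After 7 (parentNode): button

Answer: button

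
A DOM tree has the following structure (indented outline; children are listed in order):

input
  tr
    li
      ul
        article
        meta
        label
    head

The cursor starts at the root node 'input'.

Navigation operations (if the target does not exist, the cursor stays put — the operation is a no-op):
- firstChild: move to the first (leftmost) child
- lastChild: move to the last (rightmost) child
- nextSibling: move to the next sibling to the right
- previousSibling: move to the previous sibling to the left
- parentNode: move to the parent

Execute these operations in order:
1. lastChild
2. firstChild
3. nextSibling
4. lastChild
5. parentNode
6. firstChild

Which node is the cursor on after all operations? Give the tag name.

Answer: li

Derivation:
After 1 (lastChild): tr
After 2 (firstChild): li
After 3 (nextSibling): head
After 4 (lastChild): head (no-op, stayed)
After 5 (parentNode): tr
After 6 (firstChild): li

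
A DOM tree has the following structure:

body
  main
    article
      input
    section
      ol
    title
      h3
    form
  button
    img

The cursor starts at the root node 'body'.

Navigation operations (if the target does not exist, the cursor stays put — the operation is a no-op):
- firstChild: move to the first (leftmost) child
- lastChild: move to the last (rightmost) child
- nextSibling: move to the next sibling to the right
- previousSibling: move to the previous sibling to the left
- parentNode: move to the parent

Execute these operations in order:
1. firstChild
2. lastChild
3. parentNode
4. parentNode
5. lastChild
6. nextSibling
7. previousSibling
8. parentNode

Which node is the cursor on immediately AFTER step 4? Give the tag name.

After 1 (firstChild): main
After 2 (lastChild): form
After 3 (parentNode): main
After 4 (parentNode): body

Answer: body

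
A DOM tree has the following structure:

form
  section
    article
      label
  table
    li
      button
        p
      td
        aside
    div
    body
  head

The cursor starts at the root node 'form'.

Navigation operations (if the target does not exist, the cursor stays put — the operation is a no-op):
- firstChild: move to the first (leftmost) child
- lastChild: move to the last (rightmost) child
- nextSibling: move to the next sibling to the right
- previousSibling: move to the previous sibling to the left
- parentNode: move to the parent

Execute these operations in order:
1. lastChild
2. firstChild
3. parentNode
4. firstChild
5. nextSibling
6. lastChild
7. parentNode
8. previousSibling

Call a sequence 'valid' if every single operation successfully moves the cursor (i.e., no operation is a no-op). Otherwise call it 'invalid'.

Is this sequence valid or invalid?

Answer: invalid

Derivation:
After 1 (lastChild): head
After 2 (firstChild): head (no-op, stayed)
After 3 (parentNode): form
After 4 (firstChild): section
After 5 (nextSibling): table
After 6 (lastChild): body
After 7 (parentNode): table
After 8 (previousSibling): section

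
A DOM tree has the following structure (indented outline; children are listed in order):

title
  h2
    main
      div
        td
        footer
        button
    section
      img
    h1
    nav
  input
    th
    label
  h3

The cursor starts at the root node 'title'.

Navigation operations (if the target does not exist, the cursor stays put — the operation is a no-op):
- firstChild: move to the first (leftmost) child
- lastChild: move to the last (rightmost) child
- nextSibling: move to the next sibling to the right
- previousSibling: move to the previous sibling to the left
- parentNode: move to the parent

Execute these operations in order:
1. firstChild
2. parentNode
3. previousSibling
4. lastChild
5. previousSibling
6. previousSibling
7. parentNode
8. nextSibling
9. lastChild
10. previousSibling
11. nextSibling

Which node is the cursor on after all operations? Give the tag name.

After 1 (firstChild): h2
After 2 (parentNode): title
After 3 (previousSibling): title (no-op, stayed)
After 4 (lastChild): h3
After 5 (previousSibling): input
After 6 (previousSibling): h2
After 7 (parentNode): title
After 8 (nextSibling): title (no-op, stayed)
After 9 (lastChild): h3
After 10 (previousSibling): input
After 11 (nextSibling): h3

Answer: h3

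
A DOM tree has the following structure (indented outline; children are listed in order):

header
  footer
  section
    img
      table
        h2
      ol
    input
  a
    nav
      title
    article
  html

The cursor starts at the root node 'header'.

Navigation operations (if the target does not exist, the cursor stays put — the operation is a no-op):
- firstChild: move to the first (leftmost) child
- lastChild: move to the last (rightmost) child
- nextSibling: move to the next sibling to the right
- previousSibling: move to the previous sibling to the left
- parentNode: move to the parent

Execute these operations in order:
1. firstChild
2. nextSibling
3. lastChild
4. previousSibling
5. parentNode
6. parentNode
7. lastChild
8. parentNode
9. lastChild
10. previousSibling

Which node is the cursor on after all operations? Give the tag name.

Answer: a

Derivation:
After 1 (firstChild): footer
After 2 (nextSibling): section
After 3 (lastChild): input
After 4 (previousSibling): img
After 5 (parentNode): section
After 6 (parentNode): header
After 7 (lastChild): html
After 8 (parentNode): header
After 9 (lastChild): html
After 10 (previousSibling): a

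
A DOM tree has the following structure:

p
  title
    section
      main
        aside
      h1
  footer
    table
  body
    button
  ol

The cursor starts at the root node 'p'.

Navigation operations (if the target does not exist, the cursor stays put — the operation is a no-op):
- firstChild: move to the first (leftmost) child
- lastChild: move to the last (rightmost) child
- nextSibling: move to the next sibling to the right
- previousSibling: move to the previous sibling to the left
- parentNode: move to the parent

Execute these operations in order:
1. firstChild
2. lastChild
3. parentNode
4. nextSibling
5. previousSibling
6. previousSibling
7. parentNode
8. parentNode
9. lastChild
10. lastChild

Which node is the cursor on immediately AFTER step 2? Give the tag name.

Answer: section

Derivation:
After 1 (firstChild): title
After 2 (lastChild): section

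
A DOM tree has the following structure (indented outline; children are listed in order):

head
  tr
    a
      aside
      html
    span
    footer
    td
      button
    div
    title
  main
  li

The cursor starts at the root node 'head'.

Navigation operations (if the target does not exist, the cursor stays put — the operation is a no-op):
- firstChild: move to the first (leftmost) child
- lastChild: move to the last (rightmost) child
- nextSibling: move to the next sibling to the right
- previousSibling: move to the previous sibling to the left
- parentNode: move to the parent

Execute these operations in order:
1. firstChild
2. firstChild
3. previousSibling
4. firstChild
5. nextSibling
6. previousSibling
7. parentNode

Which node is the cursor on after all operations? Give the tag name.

Answer: a

Derivation:
After 1 (firstChild): tr
After 2 (firstChild): a
After 3 (previousSibling): a (no-op, stayed)
After 4 (firstChild): aside
After 5 (nextSibling): html
After 6 (previousSibling): aside
After 7 (parentNode): a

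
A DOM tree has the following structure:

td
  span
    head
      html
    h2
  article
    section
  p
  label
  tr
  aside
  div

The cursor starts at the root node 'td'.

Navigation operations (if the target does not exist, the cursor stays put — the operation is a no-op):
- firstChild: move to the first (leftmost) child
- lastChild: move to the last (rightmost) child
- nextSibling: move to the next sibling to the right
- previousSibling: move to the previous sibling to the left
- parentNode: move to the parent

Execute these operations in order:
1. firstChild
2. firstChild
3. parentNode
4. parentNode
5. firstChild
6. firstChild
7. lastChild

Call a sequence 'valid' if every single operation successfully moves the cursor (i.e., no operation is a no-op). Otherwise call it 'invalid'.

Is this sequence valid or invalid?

After 1 (firstChild): span
After 2 (firstChild): head
After 3 (parentNode): span
After 4 (parentNode): td
After 5 (firstChild): span
After 6 (firstChild): head
After 7 (lastChild): html

Answer: valid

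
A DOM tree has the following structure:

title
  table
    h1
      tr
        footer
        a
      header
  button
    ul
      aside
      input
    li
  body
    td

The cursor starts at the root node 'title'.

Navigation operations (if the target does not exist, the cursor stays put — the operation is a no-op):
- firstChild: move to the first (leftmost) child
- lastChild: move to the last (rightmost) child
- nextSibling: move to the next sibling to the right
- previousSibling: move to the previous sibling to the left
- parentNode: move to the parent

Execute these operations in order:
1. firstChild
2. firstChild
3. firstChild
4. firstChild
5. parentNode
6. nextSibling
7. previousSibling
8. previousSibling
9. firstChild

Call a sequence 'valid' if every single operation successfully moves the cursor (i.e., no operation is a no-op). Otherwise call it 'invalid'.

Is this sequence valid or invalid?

After 1 (firstChild): table
After 2 (firstChild): h1
After 3 (firstChild): tr
After 4 (firstChild): footer
After 5 (parentNode): tr
After 6 (nextSibling): header
After 7 (previousSibling): tr
After 8 (previousSibling): tr (no-op, stayed)
After 9 (firstChild): footer

Answer: invalid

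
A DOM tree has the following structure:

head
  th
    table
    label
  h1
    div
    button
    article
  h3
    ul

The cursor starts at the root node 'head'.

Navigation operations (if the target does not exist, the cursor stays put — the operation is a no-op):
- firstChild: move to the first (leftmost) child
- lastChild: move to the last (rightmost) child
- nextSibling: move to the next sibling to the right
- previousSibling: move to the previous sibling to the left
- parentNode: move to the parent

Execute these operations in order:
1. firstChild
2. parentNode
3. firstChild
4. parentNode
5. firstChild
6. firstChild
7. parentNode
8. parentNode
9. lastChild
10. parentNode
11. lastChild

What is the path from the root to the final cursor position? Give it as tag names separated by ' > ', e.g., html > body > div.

Answer: head > h3

Derivation:
After 1 (firstChild): th
After 2 (parentNode): head
After 3 (firstChild): th
After 4 (parentNode): head
After 5 (firstChild): th
After 6 (firstChild): table
After 7 (parentNode): th
After 8 (parentNode): head
After 9 (lastChild): h3
After 10 (parentNode): head
After 11 (lastChild): h3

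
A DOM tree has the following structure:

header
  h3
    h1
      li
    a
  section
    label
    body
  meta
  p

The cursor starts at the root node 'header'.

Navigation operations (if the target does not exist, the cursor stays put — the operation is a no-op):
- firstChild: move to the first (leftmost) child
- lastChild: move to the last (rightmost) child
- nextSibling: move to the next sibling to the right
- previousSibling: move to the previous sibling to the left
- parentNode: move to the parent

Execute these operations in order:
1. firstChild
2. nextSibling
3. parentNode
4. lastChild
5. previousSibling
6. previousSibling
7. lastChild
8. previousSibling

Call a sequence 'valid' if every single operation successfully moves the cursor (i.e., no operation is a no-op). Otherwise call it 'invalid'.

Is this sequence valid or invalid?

After 1 (firstChild): h3
After 2 (nextSibling): section
After 3 (parentNode): header
After 4 (lastChild): p
After 5 (previousSibling): meta
After 6 (previousSibling): section
After 7 (lastChild): body
After 8 (previousSibling): label

Answer: valid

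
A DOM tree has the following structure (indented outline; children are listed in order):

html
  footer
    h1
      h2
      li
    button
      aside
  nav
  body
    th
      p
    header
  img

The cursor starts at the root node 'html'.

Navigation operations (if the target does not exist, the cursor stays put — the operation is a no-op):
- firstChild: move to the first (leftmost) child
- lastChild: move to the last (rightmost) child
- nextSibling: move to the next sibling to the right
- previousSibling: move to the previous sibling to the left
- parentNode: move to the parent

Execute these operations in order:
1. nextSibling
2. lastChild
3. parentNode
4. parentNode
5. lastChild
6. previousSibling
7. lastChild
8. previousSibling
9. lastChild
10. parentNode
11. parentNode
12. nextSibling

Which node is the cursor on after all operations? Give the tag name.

After 1 (nextSibling): html (no-op, stayed)
After 2 (lastChild): img
After 3 (parentNode): html
After 4 (parentNode): html (no-op, stayed)
After 5 (lastChild): img
After 6 (previousSibling): body
After 7 (lastChild): header
After 8 (previousSibling): th
After 9 (lastChild): p
After 10 (parentNode): th
After 11 (parentNode): body
After 12 (nextSibling): img

Answer: img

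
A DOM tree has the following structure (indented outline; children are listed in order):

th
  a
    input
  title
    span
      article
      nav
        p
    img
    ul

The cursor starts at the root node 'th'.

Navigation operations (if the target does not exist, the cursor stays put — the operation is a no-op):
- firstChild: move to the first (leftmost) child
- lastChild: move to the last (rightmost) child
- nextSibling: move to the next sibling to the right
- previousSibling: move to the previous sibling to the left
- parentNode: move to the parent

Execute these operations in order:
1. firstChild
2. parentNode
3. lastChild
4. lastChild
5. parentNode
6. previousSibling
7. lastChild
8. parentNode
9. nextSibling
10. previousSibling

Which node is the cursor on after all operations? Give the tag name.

Answer: a

Derivation:
After 1 (firstChild): a
After 2 (parentNode): th
After 3 (lastChild): title
After 4 (lastChild): ul
After 5 (parentNode): title
After 6 (previousSibling): a
After 7 (lastChild): input
After 8 (parentNode): a
After 9 (nextSibling): title
After 10 (previousSibling): a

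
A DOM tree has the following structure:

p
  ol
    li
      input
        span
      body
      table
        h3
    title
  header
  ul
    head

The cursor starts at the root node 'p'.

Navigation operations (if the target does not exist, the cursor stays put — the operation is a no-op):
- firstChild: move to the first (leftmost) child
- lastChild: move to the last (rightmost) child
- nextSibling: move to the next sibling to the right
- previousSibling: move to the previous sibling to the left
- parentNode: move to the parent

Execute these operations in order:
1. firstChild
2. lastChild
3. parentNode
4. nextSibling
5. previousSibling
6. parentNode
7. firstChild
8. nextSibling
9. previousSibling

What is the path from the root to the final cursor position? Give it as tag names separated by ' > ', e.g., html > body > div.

Answer: p > ol

Derivation:
After 1 (firstChild): ol
After 2 (lastChild): title
After 3 (parentNode): ol
After 4 (nextSibling): header
After 5 (previousSibling): ol
After 6 (parentNode): p
After 7 (firstChild): ol
After 8 (nextSibling): header
After 9 (previousSibling): ol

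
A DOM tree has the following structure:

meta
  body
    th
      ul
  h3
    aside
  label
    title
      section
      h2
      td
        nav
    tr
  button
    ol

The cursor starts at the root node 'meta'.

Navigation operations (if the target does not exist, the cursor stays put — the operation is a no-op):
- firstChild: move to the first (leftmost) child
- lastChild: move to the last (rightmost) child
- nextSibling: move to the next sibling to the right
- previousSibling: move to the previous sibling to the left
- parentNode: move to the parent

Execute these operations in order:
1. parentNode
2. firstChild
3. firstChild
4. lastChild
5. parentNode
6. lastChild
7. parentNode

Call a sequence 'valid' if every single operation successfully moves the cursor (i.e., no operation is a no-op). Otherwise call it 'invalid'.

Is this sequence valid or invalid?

After 1 (parentNode): meta (no-op, stayed)
After 2 (firstChild): body
After 3 (firstChild): th
After 4 (lastChild): ul
After 5 (parentNode): th
After 6 (lastChild): ul
After 7 (parentNode): th

Answer: invalid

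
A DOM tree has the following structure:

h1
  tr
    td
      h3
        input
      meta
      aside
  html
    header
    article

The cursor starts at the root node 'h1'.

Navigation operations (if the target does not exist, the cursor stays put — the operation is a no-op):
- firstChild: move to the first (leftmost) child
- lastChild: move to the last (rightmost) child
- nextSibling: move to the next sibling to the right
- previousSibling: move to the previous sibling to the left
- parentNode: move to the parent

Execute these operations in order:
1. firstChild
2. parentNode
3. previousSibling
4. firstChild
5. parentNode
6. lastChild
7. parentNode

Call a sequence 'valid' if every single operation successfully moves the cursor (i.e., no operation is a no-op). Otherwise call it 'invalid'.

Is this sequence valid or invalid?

Answer: invalid

Derivation:
After 1 (firstChild): tr
After 2 (parentNode): h1
After 3 (previousSibling): h1 (no-op, stayed)
After 4 (firstChild): tr
After 5 (parentNode): h1
After 6 (lastChild): html
After 7 (parentNode): h1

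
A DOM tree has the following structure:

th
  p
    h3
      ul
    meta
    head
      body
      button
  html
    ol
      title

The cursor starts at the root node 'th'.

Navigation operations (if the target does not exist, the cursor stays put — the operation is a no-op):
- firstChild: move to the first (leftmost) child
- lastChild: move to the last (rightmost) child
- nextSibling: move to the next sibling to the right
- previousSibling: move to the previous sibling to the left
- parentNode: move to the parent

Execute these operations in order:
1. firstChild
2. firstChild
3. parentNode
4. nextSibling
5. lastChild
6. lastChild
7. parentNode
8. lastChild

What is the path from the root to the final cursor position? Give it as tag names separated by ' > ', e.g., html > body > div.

After 1 (firstChild): p
After 2 (firstChild): h3
After 3 (parentNode): p
After 4 (nextSibling): html
After 5 (lastChild): ol
After 6 (lastChild): title
After 7 (parentNode): ol
After 8 (lastChild): title

Answer: th > html > ol > title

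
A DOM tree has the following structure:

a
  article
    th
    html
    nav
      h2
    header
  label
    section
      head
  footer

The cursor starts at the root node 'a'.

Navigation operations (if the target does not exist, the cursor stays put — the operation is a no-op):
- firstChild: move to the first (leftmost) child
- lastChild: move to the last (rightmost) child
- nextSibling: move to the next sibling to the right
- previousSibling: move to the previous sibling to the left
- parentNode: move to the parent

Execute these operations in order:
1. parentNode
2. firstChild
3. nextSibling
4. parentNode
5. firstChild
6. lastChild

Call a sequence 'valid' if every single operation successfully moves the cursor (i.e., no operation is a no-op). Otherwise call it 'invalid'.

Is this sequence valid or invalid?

After 1 (parentNode): a (no-op, stayed)
After 2 (firstChild): article
After 3 (nextSibling): label
After 4 (parentNode): a
After 5 (firstChild): article
After 6 (lastChild): header

Answer: invalid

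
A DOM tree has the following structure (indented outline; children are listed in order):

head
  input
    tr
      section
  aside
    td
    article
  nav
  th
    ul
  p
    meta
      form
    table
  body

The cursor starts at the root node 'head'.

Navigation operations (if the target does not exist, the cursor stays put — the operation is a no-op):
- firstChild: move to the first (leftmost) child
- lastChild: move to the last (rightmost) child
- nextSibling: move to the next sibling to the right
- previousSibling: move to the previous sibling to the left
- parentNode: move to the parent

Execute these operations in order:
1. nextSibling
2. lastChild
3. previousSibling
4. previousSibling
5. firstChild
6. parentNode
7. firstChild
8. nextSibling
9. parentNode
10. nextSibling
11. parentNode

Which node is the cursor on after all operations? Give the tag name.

After 1 (nextSibling): head (no-op, stayed)
After 2 (lastChild): body
After 3 (previousSibling): p
After 4 (previousSibling): th
After 5 (firstChild): ul
After 6 (parentNode): th
After 7 (firstChild): ul
After 8 (nextSibling): ul (no-op, stayed)
After 9 (parentNode): th
After 10 (nextSibling): p
After 11 (parentNode): head

Answer: head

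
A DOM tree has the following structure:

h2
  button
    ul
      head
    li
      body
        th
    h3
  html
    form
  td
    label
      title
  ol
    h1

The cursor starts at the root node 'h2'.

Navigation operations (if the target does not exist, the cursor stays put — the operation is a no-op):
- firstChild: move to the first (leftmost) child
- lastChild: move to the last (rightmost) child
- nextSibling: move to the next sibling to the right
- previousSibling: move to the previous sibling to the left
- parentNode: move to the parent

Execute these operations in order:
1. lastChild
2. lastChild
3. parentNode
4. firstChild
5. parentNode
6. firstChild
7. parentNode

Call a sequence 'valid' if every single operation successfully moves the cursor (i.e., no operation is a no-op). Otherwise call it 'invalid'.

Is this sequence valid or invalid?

After 1 (lastChild): ol
After 2 (lastChild): h1
After 3 (parentNode): ol
After 4 (firstChild): h1
After 5 (parentNode): ol
After 6 (firstChild): h1
After 7 (parentNode): ol

Answer: valid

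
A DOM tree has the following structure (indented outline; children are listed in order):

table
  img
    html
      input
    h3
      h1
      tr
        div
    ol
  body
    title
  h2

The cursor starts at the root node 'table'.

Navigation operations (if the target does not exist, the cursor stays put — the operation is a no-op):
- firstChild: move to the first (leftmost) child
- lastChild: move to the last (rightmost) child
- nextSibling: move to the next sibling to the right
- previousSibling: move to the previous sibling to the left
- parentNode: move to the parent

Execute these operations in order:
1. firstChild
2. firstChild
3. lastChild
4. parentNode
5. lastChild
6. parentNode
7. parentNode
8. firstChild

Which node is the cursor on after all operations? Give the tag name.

Answer: html

Derivation:
After 1 (firstChild): img
After 2 (firstChild): html
After 3 (lastChild): input
After 4 (parentNode): html
After 5 (lastChild): input
After 6 (parentNode): html
After 7 (parentNode): img
After 8 (firstChild): html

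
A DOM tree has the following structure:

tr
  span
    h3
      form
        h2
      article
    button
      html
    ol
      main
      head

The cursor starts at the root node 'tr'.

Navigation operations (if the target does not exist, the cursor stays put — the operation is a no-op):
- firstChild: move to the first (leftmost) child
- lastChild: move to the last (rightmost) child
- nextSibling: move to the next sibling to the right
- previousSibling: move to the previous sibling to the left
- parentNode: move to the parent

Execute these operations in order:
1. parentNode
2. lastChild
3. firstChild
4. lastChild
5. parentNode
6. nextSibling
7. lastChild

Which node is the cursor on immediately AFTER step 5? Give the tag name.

After 1 (parentNode): tr (no-op, stayed)
After 2 (lastChild): span
After 3 (firstChild): h3
After 4 (lastChild): article
After 5 (parentNode): h3

Answer: h3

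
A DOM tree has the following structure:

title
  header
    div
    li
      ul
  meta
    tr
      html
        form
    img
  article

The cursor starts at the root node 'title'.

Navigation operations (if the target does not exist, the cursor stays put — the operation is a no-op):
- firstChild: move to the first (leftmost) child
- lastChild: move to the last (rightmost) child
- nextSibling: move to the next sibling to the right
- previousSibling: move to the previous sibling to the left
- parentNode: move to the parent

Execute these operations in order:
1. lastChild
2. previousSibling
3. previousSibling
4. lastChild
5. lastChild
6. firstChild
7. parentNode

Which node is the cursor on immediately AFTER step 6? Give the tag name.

Answer: ul

Derivation:
After 1 (lastChild): article
After 2 (previousSibling): meta
After 3 (previousSibling): header
After 4 (lastChild): li
After 5 (lastChild): ul
After 6 (firstChild): ul (no-op, stayed)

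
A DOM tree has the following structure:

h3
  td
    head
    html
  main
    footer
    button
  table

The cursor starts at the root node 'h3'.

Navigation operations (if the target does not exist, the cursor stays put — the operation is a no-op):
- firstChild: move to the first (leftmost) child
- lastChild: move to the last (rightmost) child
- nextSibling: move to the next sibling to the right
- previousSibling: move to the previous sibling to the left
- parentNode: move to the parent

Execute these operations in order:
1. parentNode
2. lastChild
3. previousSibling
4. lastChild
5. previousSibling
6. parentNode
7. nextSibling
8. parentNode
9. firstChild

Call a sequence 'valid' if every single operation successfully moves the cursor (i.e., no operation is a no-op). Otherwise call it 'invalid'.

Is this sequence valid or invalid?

Answer: invalid

Derivation:
After 1 (parentNode): h3 (no-op, stayed)
After 2 (lastChild): table
After 3 (previousSibling): main
After 4 (lastChild): button
After 5 (previousSibling): footer
After 6 (parentNode): main
After 7 (nextSibling): table
After 8 (parentNode): h3
After 9 (firstChild): td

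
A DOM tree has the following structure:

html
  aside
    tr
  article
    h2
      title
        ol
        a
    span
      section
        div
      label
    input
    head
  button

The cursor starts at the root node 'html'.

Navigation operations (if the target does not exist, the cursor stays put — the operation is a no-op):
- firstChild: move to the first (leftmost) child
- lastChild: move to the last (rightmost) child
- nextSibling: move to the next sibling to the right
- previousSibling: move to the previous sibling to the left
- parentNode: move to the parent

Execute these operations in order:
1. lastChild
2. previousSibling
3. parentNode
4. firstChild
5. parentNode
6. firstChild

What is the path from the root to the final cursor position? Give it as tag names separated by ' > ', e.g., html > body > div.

After 1 (lastChild): button
After 2 (previousSibling): article
After 3 (parentNode): html
After 4 (firstChild): aside
After 5 (parentNode): html
After 6 (firstChild): aside

Answer: html > aside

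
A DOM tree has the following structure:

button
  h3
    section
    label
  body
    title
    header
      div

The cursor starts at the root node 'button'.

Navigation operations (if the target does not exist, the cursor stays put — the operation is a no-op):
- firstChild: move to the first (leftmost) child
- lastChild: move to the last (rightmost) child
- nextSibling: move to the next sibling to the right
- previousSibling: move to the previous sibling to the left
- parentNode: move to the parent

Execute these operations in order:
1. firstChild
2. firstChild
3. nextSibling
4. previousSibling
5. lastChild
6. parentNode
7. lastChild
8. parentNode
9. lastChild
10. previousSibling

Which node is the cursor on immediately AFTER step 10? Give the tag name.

After 1 (firstChild): h3
After 2 (firstChild): section
After 3 (nextSibling): label
After 4 (previousSibling): section
After 5 (lastChild): section (no-op, stayed)
After 6 (parentNode): h3
After 7 (lastChild): label
After 8 (parentNode): h3
After 9 (lastChild): label
After 10 (previousSibling): section

Answer: section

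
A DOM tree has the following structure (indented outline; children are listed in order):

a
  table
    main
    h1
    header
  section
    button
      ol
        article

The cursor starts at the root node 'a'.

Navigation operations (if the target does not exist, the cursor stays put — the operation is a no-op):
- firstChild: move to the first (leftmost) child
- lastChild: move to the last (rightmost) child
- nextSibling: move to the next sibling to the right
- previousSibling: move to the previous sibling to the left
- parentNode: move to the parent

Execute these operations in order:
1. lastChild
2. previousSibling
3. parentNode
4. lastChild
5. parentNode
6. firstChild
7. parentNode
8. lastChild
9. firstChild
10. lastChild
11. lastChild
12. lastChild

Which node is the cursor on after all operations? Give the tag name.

Answer: article

Derivation:
After 1 (lastChild): section
After 2 (previousSibling): table
After 3 (parentNode): a
After 4 (lastChild): section
After 5 (parentNode): a
After 6 (firstChild): table
After 7 (parentNode): a
After 8 (lastChild): section
After 9 (firstChild): button
After 10 (lastChild): ol
After 11 (lastChild): article
After 12 (lastChild): article (no-op, stayed)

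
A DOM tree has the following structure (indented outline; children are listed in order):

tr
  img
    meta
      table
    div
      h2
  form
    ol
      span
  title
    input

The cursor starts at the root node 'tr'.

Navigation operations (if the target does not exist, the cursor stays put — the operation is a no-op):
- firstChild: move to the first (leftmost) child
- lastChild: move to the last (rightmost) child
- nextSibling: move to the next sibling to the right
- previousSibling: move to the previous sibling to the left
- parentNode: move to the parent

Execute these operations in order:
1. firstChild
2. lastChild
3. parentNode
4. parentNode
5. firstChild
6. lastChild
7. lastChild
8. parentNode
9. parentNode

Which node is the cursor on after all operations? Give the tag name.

Answer: img

Derivation:
After 1 (firstChild): img
After 2 (lastChild): div
After 3 (parentNode): img
After 4 (parentNode): tr
After 5 (firstChild): img
After 6 (lastChild): div
After 7 (lastChild): h2
After 8 (parentNode): div
After 9 (parentNode): img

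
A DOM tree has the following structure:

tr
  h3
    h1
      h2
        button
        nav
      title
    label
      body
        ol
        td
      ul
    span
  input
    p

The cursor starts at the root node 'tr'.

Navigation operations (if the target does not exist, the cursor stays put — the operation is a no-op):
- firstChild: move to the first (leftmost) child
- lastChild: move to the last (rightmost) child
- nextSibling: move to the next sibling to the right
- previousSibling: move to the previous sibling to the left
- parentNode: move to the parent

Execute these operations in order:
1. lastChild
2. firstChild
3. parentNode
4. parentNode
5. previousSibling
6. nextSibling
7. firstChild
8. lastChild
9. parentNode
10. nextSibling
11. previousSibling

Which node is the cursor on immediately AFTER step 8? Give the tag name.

Answer: span

Derivation:
After 1 (lastChild): input
After 2 (firstChild): p
After 3 (parentNode): input
After 4 (parentNode): tr
After 5 (previousSibling): tr (no-op, stayed)
After 6 (nextSibling): tr (no-op, stayed)
After 7 (firstChild): h3
After 8 (lastChild): span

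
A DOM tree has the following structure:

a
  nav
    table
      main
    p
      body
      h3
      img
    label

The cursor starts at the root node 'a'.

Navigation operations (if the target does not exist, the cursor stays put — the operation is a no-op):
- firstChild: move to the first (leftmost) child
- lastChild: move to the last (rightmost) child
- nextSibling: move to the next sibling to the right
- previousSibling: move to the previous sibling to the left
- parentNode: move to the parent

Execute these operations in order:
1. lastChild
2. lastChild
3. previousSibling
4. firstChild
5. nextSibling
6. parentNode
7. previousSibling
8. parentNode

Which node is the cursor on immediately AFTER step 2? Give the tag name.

After 1 (lastChild): nav
After 2 (lastChild): label

Answer: label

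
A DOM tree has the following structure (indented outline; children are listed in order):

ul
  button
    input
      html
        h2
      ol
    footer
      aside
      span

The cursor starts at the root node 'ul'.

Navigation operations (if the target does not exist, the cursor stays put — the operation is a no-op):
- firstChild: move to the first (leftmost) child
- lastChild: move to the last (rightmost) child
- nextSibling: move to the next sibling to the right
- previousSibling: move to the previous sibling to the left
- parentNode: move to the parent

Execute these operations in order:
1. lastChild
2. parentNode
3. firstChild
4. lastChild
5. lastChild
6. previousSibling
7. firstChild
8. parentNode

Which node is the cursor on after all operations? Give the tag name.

Answer: footer

Derivation:
After 1 (lastChild): button
After 2 (parentNode): ul
After 3 (firstChild): button
After 4 (lastChild): footer
After 5 (lastChild): span
After 6 (previousSibling): aside
After 7 (firstChild): aside (no-op, stayed)
After 8 (parentNode): footer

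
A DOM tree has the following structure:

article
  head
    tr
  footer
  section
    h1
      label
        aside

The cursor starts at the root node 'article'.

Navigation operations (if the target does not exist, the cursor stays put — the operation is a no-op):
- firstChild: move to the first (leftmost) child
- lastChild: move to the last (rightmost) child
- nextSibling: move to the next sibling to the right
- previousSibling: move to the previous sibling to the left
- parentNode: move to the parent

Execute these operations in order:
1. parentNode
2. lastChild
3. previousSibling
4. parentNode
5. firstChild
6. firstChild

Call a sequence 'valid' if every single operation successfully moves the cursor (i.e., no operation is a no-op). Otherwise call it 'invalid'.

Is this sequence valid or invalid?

Answer: invalid

Derivation:
After 1 (parentNode): article (no-op, stayed)
After 2 (lastChild): section
After 3 (previousSibling): footer
After 4 (parentNode): article
After 5 (firstChild): head
After 6 (firstChild): tr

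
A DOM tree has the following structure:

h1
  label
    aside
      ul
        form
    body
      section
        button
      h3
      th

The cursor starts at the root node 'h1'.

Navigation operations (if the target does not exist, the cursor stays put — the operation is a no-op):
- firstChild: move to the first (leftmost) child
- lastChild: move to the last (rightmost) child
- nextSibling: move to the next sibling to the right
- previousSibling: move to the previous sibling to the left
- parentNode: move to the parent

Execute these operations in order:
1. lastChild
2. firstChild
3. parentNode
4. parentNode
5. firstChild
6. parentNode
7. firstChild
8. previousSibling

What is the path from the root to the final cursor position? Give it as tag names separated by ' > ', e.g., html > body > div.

Answer: h1 > label

Derivation:
After 1 (lastChild): label
After 2 (firstChild): aside
After 3 (parentNode): label
After 4 (parentNode): h1
After 5 (firstChild): label
After 6 (parentNode): h1
After 7 (firstChild): label
After 8 (previousSibling): label (no-op, stayed)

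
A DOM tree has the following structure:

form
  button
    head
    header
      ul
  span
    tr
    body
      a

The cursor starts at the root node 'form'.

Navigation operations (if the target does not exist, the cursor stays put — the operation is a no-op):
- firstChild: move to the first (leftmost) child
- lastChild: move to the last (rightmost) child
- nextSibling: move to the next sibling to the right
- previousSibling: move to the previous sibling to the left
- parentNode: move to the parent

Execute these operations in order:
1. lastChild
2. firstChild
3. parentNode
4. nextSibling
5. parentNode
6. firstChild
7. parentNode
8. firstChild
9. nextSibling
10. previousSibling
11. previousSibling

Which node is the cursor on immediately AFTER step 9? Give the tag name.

After 1 (lastChild): span
After 2 (firstChild): tr
After 3 (parentNode): span
After 4 (nextSibling): span (no-op, stayed)
After 5 (parentNode): form
After 6 (firstChild): button
After 7 (parentNode): form
After 8 (firstChild): button
After 9 (nextSibling): span

Answer: span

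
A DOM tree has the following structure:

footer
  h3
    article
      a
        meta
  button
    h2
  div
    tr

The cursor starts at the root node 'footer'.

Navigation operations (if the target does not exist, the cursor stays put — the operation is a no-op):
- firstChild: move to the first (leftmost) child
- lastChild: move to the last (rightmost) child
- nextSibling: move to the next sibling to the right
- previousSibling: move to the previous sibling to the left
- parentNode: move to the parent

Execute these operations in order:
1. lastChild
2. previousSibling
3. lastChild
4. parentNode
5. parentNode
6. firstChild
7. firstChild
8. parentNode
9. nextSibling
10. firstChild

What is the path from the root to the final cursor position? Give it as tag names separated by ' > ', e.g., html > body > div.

Answer: footer > button > h2

Derivation:
After 1 (lastChild): div
After 2 (previousSibling): button
After 3 (lastChild): h2
After 4 (parentNode): button
After 5 (parentNode): footer
After 6 (firstChild): h3
After 7 (firstChild): article
After 8 (parentNode): h3
After 9 (nextSibling): button
After 10 (firstChild): h2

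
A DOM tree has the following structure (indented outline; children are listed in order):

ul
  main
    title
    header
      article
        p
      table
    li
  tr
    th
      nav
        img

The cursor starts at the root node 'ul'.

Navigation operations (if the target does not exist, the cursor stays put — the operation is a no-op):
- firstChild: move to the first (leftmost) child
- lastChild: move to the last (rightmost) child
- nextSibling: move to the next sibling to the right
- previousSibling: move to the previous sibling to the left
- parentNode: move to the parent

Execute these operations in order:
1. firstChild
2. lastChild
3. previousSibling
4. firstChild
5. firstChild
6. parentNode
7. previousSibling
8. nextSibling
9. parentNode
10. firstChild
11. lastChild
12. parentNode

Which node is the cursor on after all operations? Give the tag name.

Answer: article

Derivation:
After 1 (firstChild): main
After 2 (lastChild): li
After 3 (previousSibling): header
After 4 (firstChild): article
After 5 (firstChild): p
After 6 (parentNode): article
After 7 (previousSibling): article (no-op, stayed)
After 8 (nextSibling): table
After 9 (parentNode): header
After 10 (firstChild): article
After 11 (lastChild): p
After 12 (parentNode): article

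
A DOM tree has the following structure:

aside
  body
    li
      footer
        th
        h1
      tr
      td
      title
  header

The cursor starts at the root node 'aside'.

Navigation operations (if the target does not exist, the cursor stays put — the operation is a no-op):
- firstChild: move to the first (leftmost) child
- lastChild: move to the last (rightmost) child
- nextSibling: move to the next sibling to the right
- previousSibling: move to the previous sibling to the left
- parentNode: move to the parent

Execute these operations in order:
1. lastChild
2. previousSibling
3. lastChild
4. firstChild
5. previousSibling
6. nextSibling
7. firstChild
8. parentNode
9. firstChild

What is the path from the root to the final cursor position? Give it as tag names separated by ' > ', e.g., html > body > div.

Answer: aside > body > li > footer

Derivation:
After 1 (lastChild): header
After 2 (previousSibling): body
After 3 (lastChild): li
After 4 (firstChild): footer
After 5 (previousSibling): footer (no-op, stayed)
After 6 (nextSibling): tr
After 7 (firstChild): tr (no-op, stayed)
After 8 (parentNode): li
After 9 (firstChild): footer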